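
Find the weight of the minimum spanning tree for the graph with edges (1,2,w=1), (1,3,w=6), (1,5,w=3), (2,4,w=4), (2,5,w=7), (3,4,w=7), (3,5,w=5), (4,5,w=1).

Apply Kruskal's algorithm (sort edges by weight, add if no cycle):

Sorted edges by weight:
  (1,2) w=1
  (4,5) w=1
  (1,5) w=3
  (2,4) w=4
  (3,5) w=5
  (1,3) w=6
  (2,5) w=7
  (3,4) w=7

Add edge (1,2) w=1 -- no cycle. Running total: 1
Add edge (4,5) w=1 -- no cycle. Running total: 2
Add edge (1,5) w=3 -- no cycle. Running total: 5
Skip edge (2,4) w=4 -- would create cycle
Add edge (3,5) w=5 -- no cycle. Running total: 10

MST edges: (1,2,w=1), (4,5,w=1), (1,5,w=3), (3,5,w=5)
Total MST weight: 1 + 1 + 3 + 5 = 10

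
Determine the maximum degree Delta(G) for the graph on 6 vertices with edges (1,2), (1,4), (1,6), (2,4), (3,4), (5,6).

Step 1: Count edges incident to each vertex:
  deg(1) = 3 (neighbors: 2, 4, 6)
  deg(2) = 2 (neighbors: 1, 4)
  deg(3) = 1 (neighbors: 4)
  deg(4) = 3 (neighbors: 1, 2, 3)
  deg(5) = 1 (neighbors: 6)
  deg(6) = 2 (neighbors: 1, 5)

Step 2: Find maximum:
  max(3, 2, 1, 3, 1, 2) = 3 (vertex 1)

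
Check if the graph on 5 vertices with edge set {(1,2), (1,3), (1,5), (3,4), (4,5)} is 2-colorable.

Step 1: Attempt 2-coloring using BFS:
  Start at vertex 1, assign color 0
  Color vertex 2 with color 1 (neighbor of 1)
  Color vertex 3 with color 1 (neighbor of 1)
  Color vertex 5 with color 1 (neighbor of 1)
  Color vertex 4 with color 0 (neighbor of 3)

Step 2: 2-coloring succeeded. No conflicts found.
  Set A (color 0): {1, 4}
  Set B (color 1): {2, 3, 5}

The graph is bipartite with partition {1, 4}, {2, 3, 5}.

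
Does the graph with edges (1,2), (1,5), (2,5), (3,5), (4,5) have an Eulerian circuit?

Step 1: Find the degree of each vertex:
  deg(1) = 2
  deg(2) = 2
  deg(3) = 1
  deg(4) = 1
  deg(5) = 4

Step 2: Count vertices with odd degree:
  Odd-degree vertices: 3, 4 (2 total)

Step 3: Apply Euler's theorem:
  - Eulerian circuit exists iff graph is connected and all vertices have even degree
  - Eulerian path exists iff graph is connected and has 0 or 2 odd-degree vertices

Graph is connected with exactly 2 odd-degree vertices (3, 4).
Eulerian path exists (starting and ending at the odd-degree vertices), but no Eulerian circuit.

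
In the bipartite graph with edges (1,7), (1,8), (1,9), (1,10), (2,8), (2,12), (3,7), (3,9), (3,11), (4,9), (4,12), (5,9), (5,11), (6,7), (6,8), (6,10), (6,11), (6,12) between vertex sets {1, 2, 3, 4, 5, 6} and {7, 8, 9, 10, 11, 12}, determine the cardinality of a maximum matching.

Step 1: List the neighbors of each left vertex:
  1: 7, 8, 9, 10
  2: 8, 12
  3: 7, 9, 11
  4: 9, 12
  5: 9, 11
  6: 7, 8, 10, 11, 12

Step 2: Greedily match left vertices, then look for augmenting paths:
  Match 1 -- 7
  Match 2 -- 8
  Match 3 -- 9
  Match 4 -- 12
  Match 5 -- 11
  Match 6 -- 10
  No augmenting path remains.

Step 3: Verify this is maximum:
  Matching size 6 = min(|L|, |R|) = min(6, 6), which is an upper bound, so this matching is maximum.

Maximum matching: {(1,7), (2,8), (3,9), (4,12), (5,11), (6,10)}
Size: 6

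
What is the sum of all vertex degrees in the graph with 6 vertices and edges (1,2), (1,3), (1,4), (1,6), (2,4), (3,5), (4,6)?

Step 1: Count edges incident to each vertex:
  deg(1) = 4 (neighbors: 2, 3, 4, 6)
  deg(2) = 2 (neighbors: 1, 4)
  deg(3) = 2 (neighbors: 1, 5)
  deg(4) = 3 (neighbors: 1, 2, 6)
  deg(5) = 1 (neighbors: 3)
  deg(6) = 2 (neighbors: 1, 4)

Step 2: Sum all degrees:
  4 + 2 + 2 + 3 + 1 + 2 = 14

Verification: sum of degrees = 2 * |E| = 2 * 7 = 14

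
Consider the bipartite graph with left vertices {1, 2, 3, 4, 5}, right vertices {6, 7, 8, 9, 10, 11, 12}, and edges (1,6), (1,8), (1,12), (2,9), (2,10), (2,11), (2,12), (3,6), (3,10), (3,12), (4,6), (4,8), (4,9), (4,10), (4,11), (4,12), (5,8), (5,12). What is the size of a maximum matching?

Step 1: List the neighbors of each left vertex:
  1: 6, 8, 12
  2: 9, 10, 11, 12
  3: 6, 10, 12
  4: 6, 8, 9, 10, 11, 12
  5: 8, 12

Step 2: Greedily match left vertices, then look for augmenting paths:
  Match 1 -- 6
  Match 2 -- 9
  Match 3 -- 10
  Match 4 -- 8
  Match 5 -- 12
  No augmenting path remains.

Step 3: Verify this is maximum:
  Matching size 5 = min(|L|, |R|) = min(5, 7), which is an upper bound, so this matching is maximum.

Maximum matching: {(1,6), (2,9), (3,10), (4,8), (5,12)}
Size: 5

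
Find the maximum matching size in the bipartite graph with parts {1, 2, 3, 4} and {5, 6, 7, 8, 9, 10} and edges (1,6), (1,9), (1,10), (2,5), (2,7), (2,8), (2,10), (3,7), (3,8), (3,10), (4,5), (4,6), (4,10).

Step 1: List the neighbors of each left vertex:
  1: 6, 9, 10
  2: 5, 7, 8, 10
  3: 7, 8, 10
  4: 5, 6, 10

Step 2: Greedily match left vertices, then look for augmenting paths:
  Match 1 -- 6
  Match 2 -- 5
  Match 3 -- 7
  Match 4 -- 10
  No augmenting path remains.

Step 3: Verify this is maximum:
  Matching size 4 = min(|L|, |R|) = min(4, 6), which is an upper bound, so this matching is maximum.

Maximum matching: {(1,6), (2,5), (3,7), (4,10)}
Size: 4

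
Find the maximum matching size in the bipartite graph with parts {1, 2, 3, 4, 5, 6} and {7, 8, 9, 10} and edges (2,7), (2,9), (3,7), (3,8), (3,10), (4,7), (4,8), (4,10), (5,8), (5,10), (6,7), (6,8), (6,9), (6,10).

Step 1: List the neighbors of each left vertex:
  1: (none)
  2: 7, 9
  3: 7, 8, 10
  4: 7, 8, 10
  5: 8, 10
  6: 7, 8, 9, 10

Step 2: Greedily match left vertices, then look for augmenting paths:
  Match 2 -- 7
  Match 3 -- 8
  Match 4 -- 10
  Match 6 -- 9
  No augmenting path remains.

Step 3: Verify this is maximum:
  Matching size 4 = min(|L|, |R|) = min(6, 4), which is an upper bound, so this matching is maximum.

Maximum matching: {(2,7), (3,8), (4,10), (6,9)}
Size: 4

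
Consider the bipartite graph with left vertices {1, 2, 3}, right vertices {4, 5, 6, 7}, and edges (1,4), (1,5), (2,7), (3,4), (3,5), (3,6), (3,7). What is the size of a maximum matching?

Step 1: List the neighbors of each left vertex:
  1: 4, 5
  2: 7
  3: 4, 5, 6, 7

Step 2: Greedily match left vertices, then look for augmenting paths:
  Match 1 -- 4
  Match 2 -- 7
  Match 3 -- 5
  No augmenting path remains.

Step 3: Verify this is maximum:
  Matching size 3 = min(|L|, |R|) = min(3, 4), which is an upper bound, so this matching is maximum.

Maximum matching: {(1,4), (2,7), (3,5)}
Size: 3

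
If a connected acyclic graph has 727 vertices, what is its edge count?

A tree on n vertices always has exactly n - 1 edges.
For n = 727: edges = 727 - 1 = 726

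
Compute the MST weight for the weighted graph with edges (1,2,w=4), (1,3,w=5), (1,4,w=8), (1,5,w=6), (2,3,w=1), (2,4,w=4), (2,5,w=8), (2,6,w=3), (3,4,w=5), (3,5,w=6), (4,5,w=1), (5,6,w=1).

Apply Kruskal's algorithm (sort edges by weight, add if no cycle):

Sorted edges by weight:
  (2,3) w=1
  (4,5) w=1
  (5,6) w=1
  (2,6) w=3
  (1,2) w=4
  (2,4) w=4
  (1,3) w=5
  (3,4) w=5
  (1,5) w=6
  (3,5) w=6
  (1,4) w=8
  (2,5) w=8

Add edge (2,3) w=1 -- no cycle. Running total: 1
Add edge (4,5) w=1 -- no cycle. Running total: 2
Add edge (5,6) w=1 -- no cycle. Running total: 3
Add edge (2,6) w=3 -- no cycle. Running total: 6
Add edge (1,2) w=4 -- no cycle. Running total: 10

MST edges: (2,3,w=1), (4,5,w=1), (5,6,w=1), (2,6,w=3), (1,2,w=4)
Total MST weight: 1 + 1 + 1 + 3 + 4 = 10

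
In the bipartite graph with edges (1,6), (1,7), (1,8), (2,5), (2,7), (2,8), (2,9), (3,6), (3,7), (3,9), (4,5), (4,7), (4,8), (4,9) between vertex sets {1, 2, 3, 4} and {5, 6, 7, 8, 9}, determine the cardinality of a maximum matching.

Step 1: List the neighbors of each left vertex:
  1: 6, 7, 8
  2: 5, 7, 8, 9
  3: 6, 7, 9
  4: 5, 7, 8, 9

Step 2: Greedily match left vertices, then look for augmenting paths:
  Match 1 -- 6
  Match 2 -- 5
  Match 3 -- 7
  Match 4 -- 8
  No augmenting path remains.

Step 3: Verify this is maximum:
  Matching size 4 = min(|L|, |R|) = min(4, 5), which is an upper bound, so this matching is maximum.

Maximum matching: {(1,6), (2,5), (3,7), (4,8)}
Size: 4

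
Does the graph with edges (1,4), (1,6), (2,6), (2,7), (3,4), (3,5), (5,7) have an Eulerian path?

Step 1: Find the degree of each vertex:
  deg(1) = 2
  deg(2) = 2
  deg(3) = 2
  deg(4) = 2
  deg(5) = 2
  deg(6) = 2
  deg(7) = 2

Step 2: Count vertices with odd degree:
  All vertices have even degree (0 odd-degree vertices)

Step 3: Apply Euler's theorem:
  - Eulerian circuit exists iff graph is connected and all vertices have even degree
  - Eulerian path exists iff graph is connected and has 0 or 2 odd-degree vertices

Graph is connected with 0 odd-degree vertices.
Both Eulerian circuit and Eulerian path exist.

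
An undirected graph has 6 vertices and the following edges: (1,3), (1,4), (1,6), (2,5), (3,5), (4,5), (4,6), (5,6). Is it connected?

Step 1: Build adjacency list from edges:
  1: 3, 4, 6
  2: 5
  3: 1, 5
  4: 1, 5, 6
  5: 2, 3, 4, 6
  6: 1, 4, 5

Step 2: Run BFS/DFS from vertex 1:
  Visited: {1, 3, 4, 6, 5, 2}
  Reached 6 of 6 vertices

Step 3: All 6 vertices reached from vertex 1, so the graph is connected.
Answer: Yes, the graph is connected.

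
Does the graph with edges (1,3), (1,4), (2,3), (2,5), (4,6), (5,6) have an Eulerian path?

Step 1: Find the degree of each vertex:
  deg(1) = 2
  deg(2) = 2
  deg(3) = 2
  deg(4) = 2
  deg(5) = 2
  deg(6) = 2

Step 2: Count vertices with odd degree:
  All vertices have even degree (0 odd-degree vertices)

Step 3: Apply Euler's theorem:
  - Eulerian circuit exists iff graph is connected and all vertices have even degree
  - Eulerian path exists iff graph is connected and has 0 or 2 odd-degree vertices

Graph is connected with 0 odd-degree vertices.
Both Eulerian circuit and Eulerian path exist.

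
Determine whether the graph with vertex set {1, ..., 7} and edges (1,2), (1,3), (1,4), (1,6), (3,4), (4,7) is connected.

Step 1: Build adjacency list from edges:
  1: 2, 3, 4, 6
  2: 1
  3: 1, 4
  4: 1, 3, 7
  5: (none)
  6: 1
  7: 4

Step 2: Run BFS/DFS from vertex 1:
  Visited: {1, 2, 3, 4, 6, 7}
  Reached 6 of 7 vertices

Step 3: Only 6 of 7 vertices reached. Graph is disconnected.
Connected components: {1, 2, 3, 4, 6, 7}, {5}
Answer: No, the graph is not connected (2 components).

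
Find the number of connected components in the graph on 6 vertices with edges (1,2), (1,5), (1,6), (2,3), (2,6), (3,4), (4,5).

Step 1: Build adjacency list from edges:
  1: 2, 5, 6
  2: 1, 3, 6
  3: 2, 4
  4: 3, 5
  5: 1, 4
  6: 1, 2

Step 2: Run BFS/DFS from vertex 1:
  Visited: {1, 2, 5, 6, 3, 4}
  Reached 6 of 6 vertices

Step 3: All 6 vertices reached from vertex 1, so the graph is connected.
Number of connected components: 1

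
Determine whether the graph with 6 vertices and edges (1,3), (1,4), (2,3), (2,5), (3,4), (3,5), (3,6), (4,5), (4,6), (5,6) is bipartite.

Step 1: Attempt 2-coloring using BFS:
  Start at vertex 1, assign color 0
  Color vertex 3 with color 1 (neighbor of 1)
  Color vertex 4 with color 1 (neighbor of 1)
  Color vertex 2 with color 0 (neighbor of 3)

Step 2: Conflict found! Vertices 3 and 4 are adjacent but have the same color.
This means the graph contains an odd cycle.

The graph is NOT bipartite.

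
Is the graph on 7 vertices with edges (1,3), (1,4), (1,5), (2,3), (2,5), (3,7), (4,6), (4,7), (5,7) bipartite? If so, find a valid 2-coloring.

Step 1: Attempt 2-coloring using BFS:
  Start at vertex 1, assign color 0
  Color vertex 3 with color 1 (neighbor of 1)
  Color vertex 4 with color 1 (neighbor of 1)
  Color vertex 5 with color 1 (neighbor of 1)
  Color vertex 2 with color 0 (neighbor of 3)
  Color vertex 7 with color 0 (neighbor of 3)
  Color vertex 6 with color 0 (neighbor of 4)

Step 2: 2-coloring succeeded. No conflicts found.
  Set A (color 0): {1, 2, 6, 7}
  Set B (color 1): {3, 4, 5}

The graph is bipartite with partition {1, 2, 6, 7}, {3, 4, 5}.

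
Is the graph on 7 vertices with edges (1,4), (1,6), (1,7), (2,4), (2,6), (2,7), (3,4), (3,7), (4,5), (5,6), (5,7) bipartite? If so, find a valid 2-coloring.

Step 1: Attempt 2-coloring using BFS:
  Start at vertex 1, assign color 0
  Color vertex 4 with color 1 (neighbor of 1)
  Color vertex 6 with color 1 (neighbor of 1)
  Color vertex 7 with color 1 (neighbor of 1)
  Color vertex 2 with color 0 (neighbor of 4)
  Color vertex 3 with color 0 (neighbor of 4)
  Color vertex 5 with color 0 (neighbor of 4)

Step 2: 2-coloring succeeded. No conflicts found.
  Set A (color 0): {1, 2, 3, 5}
  Set B (color 1): {4, 6, 7}

The graph is bipartite with partition {1, 2, 3, 5}, {4, 6, 7}.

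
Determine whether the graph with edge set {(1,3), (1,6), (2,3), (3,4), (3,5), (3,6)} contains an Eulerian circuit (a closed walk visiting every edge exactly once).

Step 1: Find the degree of each vertex:
  deg(1) = 2
  deg(2) = 1
  deg(3) = 5
  deg(4) = 1
  deg(5) = 1
  deg(6) = 2

Step 2: Count vertices with odd degree:
  Odd-degree vertices: 2, 3, 4, 5 (4 total)

Step 3: Apply Euler's theorem:
  - Eulerian circuit exists iff graph is connected and all vertices have even degree
  - Eulerian path exists iff graph is connected and has 0 or 2 odd-degree vertices

Graph has 4 odd-degree vertices (need 0 or 2).
Neither Eulerian path nor Eulerian circuit exists.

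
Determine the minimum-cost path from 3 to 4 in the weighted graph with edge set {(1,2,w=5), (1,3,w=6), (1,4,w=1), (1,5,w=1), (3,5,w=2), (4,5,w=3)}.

Step 1: Build adjacency list with weights:
  1: 2(w=5), 3(w=6), 4(w=1), 5(w=1)
  2: 1(w=5)
  3: 1(w=6), 5(w=2)
  4: 1(w=1), 5(w=3)
  5: 1(w=1), 3(w=2), 4(w=3)

Step 2: Apply Dijkstra's algorithm from vertex 3:
  Visit vertex 3 (distance=0)
    Update dist[1] = 6
    Update dist[5] = 2
  Visit vertex 5 (distance=2)
    Update dist[1] = 3
    Update dist[4] = 5
  Visit vertex 1 (distance=3)
    Update dist[2] = 8
    Update dist[4] = 4
  Visit vertex 4 (distance=4)

Step 3: Shortest path: 3 -> 5 -> 1 -> 4
Total weight: 2 + 1 + 1 = 4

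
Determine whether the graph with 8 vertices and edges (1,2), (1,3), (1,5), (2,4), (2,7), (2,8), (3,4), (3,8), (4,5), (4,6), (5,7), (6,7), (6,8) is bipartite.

Step 1: Attempt 2-coloring using BFS:
  Start at vertex 1, assign color 0
  Color vertex 2 with color 1 (neighbor of 1)
  Color vertex 3 with color 1 (neighbor of 1)
  Color vertex 5 with color 1 (neighbor of 1)
  Color vertex 4 with color 0 (neighbor of 2)
  Color vertex 7 with color 0 (neighbor of 2)
  Color vertex 8 with color 0 (neighbor of 2)
  Color vertex 6 with color 1 (neighbor of 4)

Step 2: 2-coloring succeeded. No conflicts found.
  Set A (color 0): {1, 4, 7, 8}
  Set B (color 1): {2, 3, 5, 6}

The graph is bipartite with partition {1, 4, 7, 8}, {2, 3, 5, 6}.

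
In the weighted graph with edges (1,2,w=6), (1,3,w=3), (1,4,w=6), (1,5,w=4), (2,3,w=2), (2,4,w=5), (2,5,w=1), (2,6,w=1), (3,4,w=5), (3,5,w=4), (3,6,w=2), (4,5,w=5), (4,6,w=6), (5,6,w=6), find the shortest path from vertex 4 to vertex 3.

Step 1: Build adjacency list with weights:
  1: 2(w=6), 3(w=3), 4(w=6), 5(w=4)
  2: 1(w=6), 3(w=2), 4(w=5), 5(w=1), 6(w=1)
  3: 1(w=3), 2(w=2), 4(w=5), 5(w=4), 6(w=2)
  4: 1(w=6), 2(w=5), 3(w=5), 5(w=5), 6(w=6)
  5: 1(w=4), 2(w=1), 3(w=4), 4(w=5), 6(w=6)
  6: 2(w=1), 3(w=2), 4(w=6), 5(w=6)

Step 2: Apply Dijkstra's algorithm from vertex 4:
  Visit vertex 4 (distance=0)
    Update dist[1] = 6
    Update dist[2] = 5
    Update dist[3] = 5
    Update dist[5] = 5
    Update dist[6] = 6
  Visit vertex 2 (distance=5)
  Visit vertex 3 (distance=5)

Step 3: Shortest path: 4 -> 3
Total weight: 5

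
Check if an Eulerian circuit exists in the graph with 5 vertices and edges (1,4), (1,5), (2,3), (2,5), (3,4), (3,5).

Step 1: Find the degree of each vertex:
  deg(1) = 2
  deg(2) = 2
  deg(3) = 3
  deg(4) = 2
  deg(5) = 3

Step 2: Count vertices with odd degree:
  Odd-degree vertices: 3, 5 (2 total)

Step 3: Apply Euler's theorem:
  - Eulerian circuit exists iff graph is connected and all vertices have even degree
  - Eulerian path exists iff graph is connected and has 0 or 2 odd-degree vertices

Graph is connected with exactly 2 odd-degree vertices (3, 5).
Eulerian path exists (starting and ending at the odd-degree vertices), but no Eulerian circuit.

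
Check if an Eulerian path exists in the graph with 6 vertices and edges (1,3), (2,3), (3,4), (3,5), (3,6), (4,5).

Step 1: Find the degree of each vertex:
  deg(1) = 1
  deg(2) = 1
  deg(3) = 5
  deg(4) = 2
  deg(5) = 2
  deg(6) = 1

Step 2: Count vertices with odd degree:
  Odd-degree vertices: 1, 2, 3, 6 (4 total)

Step 3: Apply Euler's theorem:
  - Eulerian circuit exists iff graph is connected and all vertices have even degree
  - Eulerian path exists iff graph is connected and has 0 or 2 odd-degree vertices

Graph has 4 odd-degree vertices (need 0 or 2).
Neither Eulerian path nor Eulerian circuit exists.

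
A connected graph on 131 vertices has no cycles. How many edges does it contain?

A tree on n vertices always has exactly n - 1 edges.
For n = 131: edges = 131 - 1 = 130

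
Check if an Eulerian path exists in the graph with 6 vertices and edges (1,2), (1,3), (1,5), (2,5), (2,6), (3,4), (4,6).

Step 1: Find the degree of each vertex:
  deg(1) = 3
  deg(2) = 3
  deg(3) = 2
  deg(4) = 2
  deg(5) = 2
  deg(6) = 2

Step 2: Count vertices with odd degree:
  Odd-degree vertices: 1, 2 (2 total)

Step 3: Apply Euler's theorem:
  - Eulerian circuit exists iff graph is connected and all vertices have even degree
  - Eulerian path exists iff graph is connected and has 0 or 2 odd-degree vertices

Graph is connected with exactly 2 odd-degree vertices (1, 2).
Eulerian path exists (starting and ending at the odd-degree vertices), but no Eulerian circuit.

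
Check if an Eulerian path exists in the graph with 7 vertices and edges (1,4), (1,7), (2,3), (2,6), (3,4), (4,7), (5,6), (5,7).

Step 1: Find the degree of each vertex:
  deg(1) = 2
  deg(2) = 2
  deg(3) = 2
  deg(4) = 3
  deg(5) = 2
  deg(6) = 2
  deg(7) = 3

Step 2: Count vertices with odd degree:
  Odd-degree vertices: 4, 7 (2 total)

Step 3: Apply Euler's theorem:
  - Eulerian circuit exists iff graph is connected and all vertices have even degree
  - Eulerian path exists iff graph is connected and has 0 or 2 odd-degree vertices

Graph is connected with exactly 2 odd-degree vertices (4, 7).
Eulerian path exists (starting and ending at the odd-degree vertices), but no Eulerian circuit.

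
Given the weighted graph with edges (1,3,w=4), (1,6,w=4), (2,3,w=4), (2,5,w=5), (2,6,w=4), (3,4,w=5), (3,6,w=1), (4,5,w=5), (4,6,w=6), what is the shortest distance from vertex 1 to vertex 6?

Step 1: Build adjacency list with weights:
  1: 3(w=4), 6(w=4)
  2: 3(w=4), 5(w=5), 6(w=4)
  3: 1(w=4), 2(w=4), 4(w=5), 6(w=1)
  4: 3(w=5), 5(w=5), 6(w=6)
  5: 2(w=5), 4(w=5)
  6: 1(w=4), 2(w=4), 3(w=1), 4(w=6)

Step 2: Apply Dijkstra's algorithm from vertex 1:
  Visit vertex 1 (distance=0)
    Update dist[3] = 4
    Update dist[6] = 4
  Visit vertex 3 (distance=4)
    Update dist[2] = 8
    Update dist[4] = 9
  Visit vertex 6 (distance=4)

Step 3: Shortest path: 1 -> 6
Total weight: 4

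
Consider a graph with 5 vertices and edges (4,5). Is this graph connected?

Step 1: Build adjacency list from edges:
  1: (none)
  2: (none)
  3: (none)
  4: 5
  5: 4

Step 2: Run BFS/DFS from vertex 1:
  Visited: {1}
  Reached 1 of 5 vertices

Step 3: Only 1 of 5 vertices reached. Graph is disconnected.
Connected components: {1}, {2}, {3}, {4, 5}
Answer: No, the graph is not connected (4 components).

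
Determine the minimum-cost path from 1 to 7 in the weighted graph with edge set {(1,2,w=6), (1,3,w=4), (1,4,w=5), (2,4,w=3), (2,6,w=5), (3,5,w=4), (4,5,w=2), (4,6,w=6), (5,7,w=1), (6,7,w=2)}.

Step 1: Build adjacency list with weights:
  1: 2(w=6), 3(w=4), 4(w=5)
  2: 1(w=6), 4(w=3), 6(w=5)
  3: 1(w=4), 5(w=4)
  4: 1(w=5), 2(w=3), 5(w=2), 6(w=6)
  5: 3(w=4), 4(w=2), 7(w=1)
  6: 2(w=5), 4(w=6), 7(w=2)
  7: 5(w=1), 6(w=2)

Step 2: Apply Dijkstra's algorithm from vertex 1:
  Visit vertex 1 (distance=0)
    Update dist[2] = 6
    Update dist[3] = 4
    Update dist[4] = 5
  Visit vertex 3 (distance=4)
    Update dist[5] = 8
  Visit vertex 4 (distance=5)
    Update dist[5] = 7
    Update dist[6] = 11
  Visit vertex 2 (distance=6)
  Visit vertex 5 (distance=7)
    Update dist[7] = 8
  Visit vertex 7 (distance=8)
    Update dist[6] = 10

Step 3: Shortest path: 1 -> 4 -> 5 -> 7
Total weight: 5 + 2 + 1 = 8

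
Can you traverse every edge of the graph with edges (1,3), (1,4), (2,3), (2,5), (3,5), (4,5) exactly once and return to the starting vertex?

Step 1: Find the degree of each vertex:
  deg(1) = 2
  deg(2) = 2
  deg(3) = 3
  deg(4) = 2
  deg(5) = 3

Step 2: Count vertices with odd degree:
  Odd-degree vertices: 3, 5 (2 total)

Step 3: Apply Euler's theorem:
  - Eulerian circuit exists iff graph is connected and all vertices have even degree
  - Eulerian path exists iff graph is connected and has 0 or 2 odd-degree vertices

Graph is connected with exactly 2 odd-degree vertices (3, 5).
Eulerian path exists (starting and ending at the odd-degree vertices), but no Eulerian circuit.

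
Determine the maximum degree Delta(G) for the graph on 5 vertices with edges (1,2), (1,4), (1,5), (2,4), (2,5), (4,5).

Step 1: Count edges incident to each vertex:
  deg(1) = 3 (neighbors: 2, 4, 5)
  deg(2) = 3 (neighbors: 1, 4, 5)
  deg(3) = 0 (neighbors: none)
  deg(4) = 3 (neighbors: 1, 2, 5)
  deg(5) = 3 (neighbors: 1, 2, 4)

Step 2: Find maximum:
  max(3, 3, 0, 3, 3) = 3 (vertex 1)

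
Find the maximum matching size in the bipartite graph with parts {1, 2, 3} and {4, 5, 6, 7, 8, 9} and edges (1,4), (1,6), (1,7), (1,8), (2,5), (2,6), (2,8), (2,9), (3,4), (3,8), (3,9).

Step 1: List the neighbors of each left vertex:
  1: 4, 6, 7, 8
  2: 5, 6, 8, 9
  3: 4, 8, 9

Step 2: Greedily match left vertices, then look for augmenting paths:
  Match 1 -- 4
  Match 2 -- 5
  Match 3 -- 8
  No augmenting path remains.

Step 3: Verify this is maximum:
  Matching size 3 = min(|L|, |R|) = min(3, 6), which is an upper bound, so this matching is maximum.

Maximum matching: {(1,4), (2,5), (3,8)}
Size: 3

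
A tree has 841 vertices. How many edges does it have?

A tree on n vertices always has exactly n - 1 edges.
For n = 841: edges = 841 - 1 = 840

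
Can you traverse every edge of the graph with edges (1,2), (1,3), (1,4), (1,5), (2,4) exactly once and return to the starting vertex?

Step 1: Find the degree of each vertex:
  deg(1) = 4
  deg(2) = 2
  deg(3) = 1
  deg(4) = 2
  deg(5) = 1

Step 2: Count vertices with odd degree:
  Odd-degree vertices: 3, 5 (2 total)

Step 3: Apply Euler's theorem:
  - Eulerian circuit exists iff graph is connected and all vertices have even degree
  - Eulerian path exists iff graph is connected and has 0 or 2 odd-degree vertices

Graph is connected with exactly 2 odd-degree vertices (3, 5).
Eulerian path exists (starting and ending at the odd-degree vertices), but no Eulerian circuit.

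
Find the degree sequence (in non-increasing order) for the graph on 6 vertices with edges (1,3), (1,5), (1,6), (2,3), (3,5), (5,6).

Step 1: Count edges incident to each vertex:
  deg(1) = 3 (neighbors: 3, 5, 6)
  deg(2) = 1 (neighbors: 3)
  deg(3) = 3 (neighbors: 1, 2, 5)
  deg(4) = 0 (neighbors: none)
  deg(5) = 3 (neighbors: 1, 3, 6)
  deg(6) = 2 (neighbors: 1, 5)

Step 2: Sort degrees in non-increasing order:
  Degrees: [3, 1, 3, 0, 3, 2] -> sorted: [3, 3, 3, 2, 1, 0]

Degree sequence: [3, 3, 3, 2, 1, 0]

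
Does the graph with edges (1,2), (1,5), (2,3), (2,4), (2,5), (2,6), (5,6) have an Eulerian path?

Step 1: Find the degree of each vertex:
  deg(1) = 2
  deg(2) = 5
  deg(3) = 1
  deg(4) = 1
  deg(5) = 3
  deg(6) = 2

Step 2: Count vertices with odd degree:
  Odd-degree vertices: 2, 3, 4, 5 (4 total)

Step 3: Apply Euler's theorem:
  - Eulerian circuit exists iff graph is connected and all vertices have even degree
  - Eulerian path exists iff graph is connected and has 0 or 2 odd-degree vertices

Graph has 4 odd-degree vertices (need 0 or 2).
Neither Eulerian path nor Eulerian circuit exists.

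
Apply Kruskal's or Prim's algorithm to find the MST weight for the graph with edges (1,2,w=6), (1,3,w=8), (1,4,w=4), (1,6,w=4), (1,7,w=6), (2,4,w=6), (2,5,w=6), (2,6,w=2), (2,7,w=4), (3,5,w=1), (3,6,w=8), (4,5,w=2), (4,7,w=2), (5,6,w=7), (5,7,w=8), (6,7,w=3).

Apply Kruskal's algorithm (sort edges by weight, add if no cycle):

Sorted edges by weight:
  (3,5) w=1
  (2,6) w=2
  (4,5) w=2
  (4,7) w=2
  (6,7) w=3
  (1,6) w=4
  (1,4) w=4
  (2,7) w=4
  (1,7) w=6
  (1,2) w=6
  (2,5) w=6
  (2,4) w=6
  (5,6) w=7
  (1,3) w=8
  (3,6) w=8
  (5,7) w=8

Add edge (3,5) w=1 -- no cycle. Running total: 1
Add edge (2,6) w=2 -- no cycle. Running total: 3
Add edge (4,5) w=2 -- no cycle. Running total: 5
Add edge (4,7) w=2 -- no cycle. Running total: 7
Add edge (6,7) w=3 -- no cycle. Running total: 10
Add edge (1,6) w=4 -- no cycle. Running total: 14

MST edges: (3,5,w=1), (2,6,w=2), (4,5,w=2), (4,7,w=2), (6,7,w=3), (1,6,w=4)
Total MST weight: 1 + 2 + 2 + 2 + 3 + 4 = 14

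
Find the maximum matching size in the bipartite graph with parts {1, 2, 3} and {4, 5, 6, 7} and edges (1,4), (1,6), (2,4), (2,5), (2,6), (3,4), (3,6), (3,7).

Step 1: List the neighbors of each left vertex:
  1: 4, 6
  2: 4, 5, 6
  3: 4, 6, 7

Step 2: Greedily match left vertices, then look for augmenting paths:
  Match 1 -- 4
  Match 2 -- 5
  Match 3 -- 6
  No augmenting path remains.

Step 3: Verify this is maximum:
  Matching size 3 = min(|L|, |R|) = min(3, 4), which is an upper bound, so this matching is maximum.

Maximum matching: {(1,4), (2,5), (3,6)}
Size: 3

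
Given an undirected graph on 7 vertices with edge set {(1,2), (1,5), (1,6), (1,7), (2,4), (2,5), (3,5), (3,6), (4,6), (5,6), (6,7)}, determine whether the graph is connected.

Step 1: Build adjacency list from edges:
  1: 2, 5, 6, 7
  2: 1, 4, 5
  3: 5, 6
  4: 2, 6
  5: 1, 2, 3, 6
  6: 1, 3, 4, 5, 7
  7: 1, 6

Step 2: Run BFS/DFS from vertex 1:
  Visited: {1, 2, 5, 6, 7, 4, 3}
  Reached 7 of 7 vertices

Step 3: All 7 vertices reached from vertex 1, so the graph is connected.
Answer: Yes, the graph is connected.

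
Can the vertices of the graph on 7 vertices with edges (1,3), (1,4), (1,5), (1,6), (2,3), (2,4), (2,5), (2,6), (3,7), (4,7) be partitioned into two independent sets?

Step 1: Attempt 2-coloring using BFS:
  Start at vertex 1, assign color 0
  Color vertex 3 with color 1 (neighbor of 1)
  Color vertex 4 with color 1 (neighbor of 1)
  Color vertex 5 with color 1 (neighbor of 1)
  Color vertex 6 with color 1 (neighbor of 1)
  Color vertex 2 with color 0 (neighbor of 3)
  Color vertex 7 with color 0 (neighbor of 3)

Step 2: 2-coloring succeeded. No conflicts found.
  Set A (color 0): {1, 2, 7}
  Set B (color 1): {3, 4, 5, 6}

The graph is bipartite with partition {1, 2, 7}, {3, 4, 5, 6}.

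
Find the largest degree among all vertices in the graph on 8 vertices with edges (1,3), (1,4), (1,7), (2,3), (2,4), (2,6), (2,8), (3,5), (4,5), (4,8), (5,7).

Step 1: Count edges incident to each vertex:
  deg(1) = 3 (neighbors: 3, 4, 7)
  deg(2) = 4 (neighbors: 3, 4, 6, 8)
  deg(3) = 3 (neighbors: 1, 2, 5)
  deg(4) = 4 (neighbors: 1, 2, 5, 8)
  deg(5) = 3 (neighbors: 3, 4, 7)
  deg(6) = 1 (neighbors: 2)
  deg(7) = 2 (neighbors: 1, 5)
  deg(8) = 2 (neighbors: 2, 4)

Step 2: Find maximum:
  max(3, 4, 3, 4, 3, 1, 2, 2) = 4 (vertex 2)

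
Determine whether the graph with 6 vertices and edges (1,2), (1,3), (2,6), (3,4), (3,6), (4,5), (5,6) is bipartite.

Step 1: Attempt 2-coloring using BFS:
  Start at vertex 1, assign color 0
  Color vertex 2 with color 1 (neighbor of 1)
  Color vertex 3 with color 1 (neighbor of 1)
  Color vertex 6 with color 0 (neighbor of 2)
  Color vertex 4 with color 0 (neighbor of 3)
  Color vertex 5 with color 1 (neighbor of 6)

Step 2: 2-coloring succeeded. No conflicts found.
  Set A (color 0): {1, 4, 6}
  Set B (color 1): {2, 3, 5}

The graph is bipartite with partition {1, 4, 6}, {2, 3, 5}.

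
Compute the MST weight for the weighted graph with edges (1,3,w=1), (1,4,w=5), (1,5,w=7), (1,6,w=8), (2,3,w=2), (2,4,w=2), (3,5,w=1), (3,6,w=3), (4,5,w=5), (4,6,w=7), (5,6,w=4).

Apply Kruskal's algorithm (sort edges by weight, add if no cycle):

Sorted edges by weight:
  (1,3) w=1
  (3,5) w=1
  (2,3) w=2
  (2,4) w=2
  (3,6) w=3
  (5,6) w=4
  (1,4) w=5
  (4,5) w=5
  (1,5) w=7
  (4,6) w=7
  (1,6) w=8

Add edge (1,3) w=1 -- no cycle. Running total: 1
Add edge (3,5) w=1 -- no cycle. Running total: 2
Add edge (2,3) w=2 -- no cycle. Running total: 4
Add edge (2,4) w=2 -- no cycle. Running total: 6
Add edge (3,6) w=3 -- no cycle. Running total: 9

MST edges: (1,3,w=1), (3,5,w=1), (2,3,w=2), (2,4,w=2), (3,6,w=3)
Total MST weight: 1 + 1 + 2 + 2 + 3 = 9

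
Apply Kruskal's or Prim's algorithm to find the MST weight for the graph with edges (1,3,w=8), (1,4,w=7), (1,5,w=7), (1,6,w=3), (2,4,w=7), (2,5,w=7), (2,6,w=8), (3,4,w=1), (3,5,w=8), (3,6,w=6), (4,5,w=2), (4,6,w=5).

Apply Kruskal's algorithm (sort edges by weight, add if no cycle):

Sorted edges by weight:
  (3,4) w=1
  (4,5) w=2
  (1,6) w=3
  (4,6) w=5
  (3,6) w=6
  (1,4) w=7
  (1,5) w=7
  (2,4) w=7
  (2,5) w=7
  (1,3) w=8
  (2,6) w=8
  (3,5) w=8

Add edge (3,4) w=1 -- no cycle. Running total: 1
Add edge (4,5) w=2 -- no cycle. Running total: 3
Add edge (1,6) w=3 -- no cycle. Running total: 6
Add edge (4,6) w=5 -- no cycle. Running total: 11
Skip edge (3,6) w=6 -- would create cycle
Skip edge (1,4) w=7 -- would create cycle
Skip edge (1,5) w=7 -- would create cycle
Add edge (2,4) w=7 -- no cycle. Running total: 18

MST edges: (3,4,w=1), (4,5,w=2), (1,6,w=3), (4,6,w=5), (2,4,w=7)
Total MST weight: 1 + 2 + 3 + 5 + 7 = 18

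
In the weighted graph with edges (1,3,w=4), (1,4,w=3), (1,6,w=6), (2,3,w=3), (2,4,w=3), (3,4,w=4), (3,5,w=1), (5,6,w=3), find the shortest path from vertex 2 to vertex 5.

Step 1: Build adjacency list with weights:
  1: 3(w=4), 4(w=3), 6(w=6)
  2: 3(w=3), 4(w=3)
  3: 1(w=4), 2(w=3), 4(w=4), 5(w=1)
  4: 1(w=3), 2(w=3), 3(w=4)
  5: 3(w=1), 6(w=3)
  6: 1(w=6), 5(w=3)

Step 2: Apply Dijkstra's algorithm from vertex 2:
  Visit vertex 2 (distance=0)
    Update dist[3] = 3
    Update dist[4] = 3
  Visit vertex 3 (distance=3)
    Update dist[1] = 7
    Update dist[5] = 4
  Visit vertex 4 (distance=3)
    Update dist[1] = 6
  Visit vertex 5 (distance=4)
    Update dist[6] = 7

Step 3: Shortest path: 2 -> 3 -> 5
Total weight: 3 + 1 = 4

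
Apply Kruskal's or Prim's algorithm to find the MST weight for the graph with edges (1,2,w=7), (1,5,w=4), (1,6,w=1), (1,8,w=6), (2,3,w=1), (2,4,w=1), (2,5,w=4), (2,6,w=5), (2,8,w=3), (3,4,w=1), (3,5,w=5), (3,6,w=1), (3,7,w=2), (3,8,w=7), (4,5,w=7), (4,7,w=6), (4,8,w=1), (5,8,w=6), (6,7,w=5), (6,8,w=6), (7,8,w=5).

Apply Kruskal's algorithm (sort edges by weight, add if no cycle):

Sorted edges by weight:
  (1,6) w=1
  (2,3) w=1
  (2,4) w=1
  (3,4) w=1
  (3,6) w=1
  (4,8) w=1
  (3,7) w=2
  (2,8) w=3
  (1,5) w=4
  (2,5) w=4
  (2,6) w=5
  (3,5) w=5
  (6,7) w=5
  (7,8) w=5
  (1,8) w=6
  (4,7) w=6
  (5,8) w=6
  (6,8) w=6
  (1,2) w=7
  (3,8) w=7
  (4,5) w=7

Add edge (1,6) w=1 -- no cycle. Running total: 1
Add edge (2,3) w=1 -- no cycle. Running total: 2
Add edge (2,4) w=1 -- no cycle. Running total: 3
Skip edge (3,4) w=1 -- would create cycle
Add edge (3,6) w=1 -- no cycle. Running total: 4
Add edge (4,8) w=1 -- no cycle. Running total: 5
Add edge (3,7) w=2 -- no cycle. Running total: 7
Skip edge (2,8) w=3 -- would create cycle
Add edge (1,5) w=4 -- no cycle. Running total: 11

MST edges: (1,6,w=1), (2,3,w=1), (2,4,w=1), (3,6,w=1), (4,8,w=1), (3,7,w=2), (1,5,w=4)
Total MST weight: 1 + 1 + 1 + 1 + 1 + 2 + 4 = 11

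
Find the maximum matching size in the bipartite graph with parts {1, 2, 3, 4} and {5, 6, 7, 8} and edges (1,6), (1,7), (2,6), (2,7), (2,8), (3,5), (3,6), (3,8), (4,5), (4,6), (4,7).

Step 1: List the neighbors of each left vertex:
  1: 6, 7
  2: 6, 7, 8
  3: 5, 6, 8
  4: 5, 6, 7

Step 2: Greedily match left vertices, then look for augmenting paths:
  Match 1 -- 6
  Match 2 -- 7
  Match 3 -- 8
  Match 4 -- 5
  No augmenting path remains.

Step 3: Verify this is maximum:
  Matching size 4 = min(|L|, |R|) = min(4, 4), which is an upper bound, so this matching is maximum.

Maximum matching: {(1,6), (2,7), (3,8), (4,5)}
Size: 4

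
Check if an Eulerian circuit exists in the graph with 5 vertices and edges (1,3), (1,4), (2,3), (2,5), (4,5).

Step 1: Find the degree of each vertex:
  deg(1) = 2
  deg(2) = 2
  deg(3) = 2
  deg(4) = 2
  deg(5) = 2

Step 2: Count vertices with odd degree:
  All vertices have even degree (0 odd-degree vertices)

Step 3: Apply Euler's theorem:
  - Eulerian circuit exists iff graph is connected and all vertices have even degree
  - Eulerian path exists iff graph is connected and has 0 or 2 odd-degree vertices

Graph is connected with 0 odd-degree vertices.
Both Eulerian circuit and Eulerian path exist.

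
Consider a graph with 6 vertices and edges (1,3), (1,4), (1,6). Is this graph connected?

Step 1: Build adjacency list from edges:
  1: 3, 4, 6
  2: (none)
  3: 1
  4: 1
  5: (none)
  6: 1

Step 2: Run BFS/DFS from vertex 1:
  Visited: {1, 3, 4, 6}
  Reached 4 of 6 vertices

Step 3: Only 4 of 6 vertices reached. Graph is disconnected.
Connected components: {1, 3, 4, 6}, {2}, {5}
Answer: No, the graph is not connected (3 components).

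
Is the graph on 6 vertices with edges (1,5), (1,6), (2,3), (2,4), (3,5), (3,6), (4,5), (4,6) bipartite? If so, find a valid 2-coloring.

Step 1: Attempt 2-coloring using BFS:
  Start at vertex 1, assign color 0
  Color vertex 5 with color 1 (neighbor of 1)
  Color vertex 6 with color 1 (neighbor of 1)
  Color vertex 3 with color 0 (neighbor of 5)
  Color vertex 4 with color 0 (neighbor of 5)
  Color vertex 2 with color 1 (neighbor of 3)

Step 2: 2-coloring succeeded. No conflicts found.
  Set A (color 0): {1, 3, 4}
  Set B (color 1): {2, 5, 6}

The graph is bipartite with partition {1, 3, 4}, {2, 5, 6}.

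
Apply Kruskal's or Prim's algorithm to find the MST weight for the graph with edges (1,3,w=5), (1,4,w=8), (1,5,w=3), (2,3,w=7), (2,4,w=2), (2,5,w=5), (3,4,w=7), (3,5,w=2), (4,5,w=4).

Apply Kruskal's algorithm (sort edges by weight, add if no cycle):

Sorted edges by weight:
  (2,4) w=2
  (3,5) w=2
  (1,5) w=3
  (4,5) w=4
  (1,3) w=5
  (2,5) w=5
  (2,3) w=7
  (3,4) w=7
  (1,4) w=8

Add edge (2,4) w=2 -- no cycle. Running total: 2
Add edge (3,5) w=2 -- no cycle. Running total: 4
Add edge (1,5) w=3 -- no cycle. Running total: 7
Add edge (4,5) w=4 -- no cycle. Running total: 11

MST edges: (2,4,w=2), (3,5,w=2), (1,5,w=3), (4,5,w=4)
Total MST weight: 2 + 2 + 3 + 4 = 11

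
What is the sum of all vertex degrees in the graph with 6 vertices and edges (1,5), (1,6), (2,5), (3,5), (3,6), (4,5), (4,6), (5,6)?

Step 1: Count edges incident to each vertex:
  deg(1) = 2 (neighbors: 5, 6)
  deg(2) = 1 (neighbors: 5)
  deg(3) = 2 (neighbors: 5, 6)
  deg(4) = 2 (neighbors: 5, 6)
  deg(5) = 5 (neighbors: 1, 2, 3, 4, 6)
  deg(6) = 4 (neighbors: 1, 3, 4, 5)

Step 2: Sum all degrees:
  2 + 1 + 2 + 2 + 5 + 4 = 16

Verification: sum of degrees = 2 * |E| = 2 * 8 = 16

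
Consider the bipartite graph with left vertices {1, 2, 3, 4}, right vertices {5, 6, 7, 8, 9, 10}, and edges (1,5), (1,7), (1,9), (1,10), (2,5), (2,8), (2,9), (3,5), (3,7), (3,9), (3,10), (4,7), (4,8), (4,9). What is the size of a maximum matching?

Step 1: List the neighbors of each left vertex:
  1: 5, 7, 9, 10
  2: 5, 8, 9
  3: 5, 7, 9, 10
  4: 7, 8, 9

Step 2: Greedily match left vertices, then look for augmenting paths:
  Match 1 -- 5
  Match 2 -- 8
  Match 3 -- 7
  Match 4 -- 9
  No augmenting path remains.

Step 3: Verify this is maximum:
  Matching size 4 = min(|L|, |R|) = min(4, 6), which is an upper bound, so this matching is maximum.

Maximum matching: {(1,5), (2,8), (3,7), (4,9)}
Size: 4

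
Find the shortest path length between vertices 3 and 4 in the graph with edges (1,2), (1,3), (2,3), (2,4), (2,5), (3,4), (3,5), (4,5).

Step 1: Build adjacency list:
  1: 2, 3
  2: 1, 3, 4, 5
  3: 1, 2, 4, 5
  4: 2, 3, 5
  5: 2, 3, 4

Step 2: BFS from vertex 3 to find shortest path to 4:
  vertex 1 reached at distance 1
  vertex 2 reached at distance 1
  vertex 4 reached at distance 1

Step 3: Shortest path: 3 -> 4
Path length: 1 edge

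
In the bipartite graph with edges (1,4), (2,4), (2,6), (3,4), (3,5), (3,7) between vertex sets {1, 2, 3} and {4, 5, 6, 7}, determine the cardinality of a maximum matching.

Step 1: List the neighbors of each left vertex:
  1: 4
  2: 4, 6
  3: 4, 5, 7

Step 2: Greedily match left vertices, then look for augmenting paths:
  Match 1 -- 4
  Match 2 -- 6
  Match 3 -- 5
  No augmenting path remains.

Step 3: Verify this is maximum:
  Matching size 3 = min(|L|, |R|) = min(3, 4), which is an upper bound, so this matching is maximum.

Maximum matching: {(1,4), (2,6), (3,5)}
Size: 3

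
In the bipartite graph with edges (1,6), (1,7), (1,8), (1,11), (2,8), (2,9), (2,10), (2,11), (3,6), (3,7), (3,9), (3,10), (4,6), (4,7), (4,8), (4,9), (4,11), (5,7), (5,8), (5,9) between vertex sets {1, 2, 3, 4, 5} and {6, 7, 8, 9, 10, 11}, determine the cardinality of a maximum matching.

Step 1: List the neighbors of each left vertex:
  1: 6, 7, 8, 11
  2: 8, 9, 10, 11
  3: 6, 7, 9, 10
  4: 6, 7, 8, 9, 11
  5: 7, 8, 9

Step 2: Greedily match left vertices, then look for augmenting paths:
  Match 1 -- 6
  Match 2 -- 8
  Match 3 -- 10
  Match 4 -- 9
  Match 5 -- 7
  No augmenting path remains.

Step 3: Verify this is maximum:
  Matching size 5 = min(|L|, |R|) = min(5, 6), which is an upper bound, so this matching is maximum.

Maximum matching: {(1,6), (2,8), (3,10), (4,9), (5,7)}
Size: 5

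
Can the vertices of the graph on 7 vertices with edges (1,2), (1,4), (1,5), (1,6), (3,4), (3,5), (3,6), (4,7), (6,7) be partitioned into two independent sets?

Step 1: Attempt 2-coloring using BFS:
  Start at vertex 1, assign color 0
  Color vertex 2 with color 1 (neighbor of 1)
  Color vertex 4 with color 1 (neighbor of 1)
  Color vertex 5 with color 1 (neighbor of 1)
  Color vertex 6 with color 1 (neighbor of 1)
  Color vertex 3 with color 0 (neighbor of 4)
  Color vertex 7 with color 0 (neighbor of 4)

Step 2: 2-coloring succeeded. No conflicts found.
  Set A (color 0): {1, 3, 7}
  Set B (color 1): {2, 4, 5, 6}

The graph is bipartite with partition {1, 3, 7}, {2, 4, 5, 6}.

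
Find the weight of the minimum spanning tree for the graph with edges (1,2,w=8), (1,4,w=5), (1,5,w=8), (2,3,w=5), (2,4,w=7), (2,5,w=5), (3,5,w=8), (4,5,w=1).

Apply Kruskal's algorithm (sort edges by weight, add if no cycle):

Sorted edges by weight:
  (4,5) w=1
  (1,4) w=5
  (2,5) w=5
  (2,3) w=5
  (2,4) w=7
  (1,2) w=8
  (1,5) w=8
  (3,5) w=8

Add edge (4,5) w=1 -- no cycle. Running total: 1
Add edge (1,4) w=5 -- no cycle. Running total: 6
Add edge (2,5) w=5 -- no cycle. Running total: 11
Add edge (2,3) w=5 -- no cycle. Running total: 16

MST edges: (4,5,w=1), (1,4,w=5), (2,5,w=5), (2,3,w=5)
Total MST weight: 1 + 5 + 5 + 5 = 16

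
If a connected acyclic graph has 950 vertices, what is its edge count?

A tree on n vertices always has exactly n - 1 edges.
For n = 950: edges = 950 - 1 = 949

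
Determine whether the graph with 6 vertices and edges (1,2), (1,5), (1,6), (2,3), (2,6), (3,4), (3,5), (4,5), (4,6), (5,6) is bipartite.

Step 1: Attempt 2-coloring using BFS:
  Start at vertex 1, assign color 0
  Color vertex 2 with color 1 (neighbor of 1)
  Color vertex 5 with color 1 (neighbor of 1)
  Color vertex 6 with color 1 (neighbor of 1)
  Color vertex 3 with color 0 (neighbor of 2)

Step 2: Conflict found! Vertices 2 and 6 are adjacent but have the same color.
This means the graph contains an odd cycle.

The graph is NOT bipartite.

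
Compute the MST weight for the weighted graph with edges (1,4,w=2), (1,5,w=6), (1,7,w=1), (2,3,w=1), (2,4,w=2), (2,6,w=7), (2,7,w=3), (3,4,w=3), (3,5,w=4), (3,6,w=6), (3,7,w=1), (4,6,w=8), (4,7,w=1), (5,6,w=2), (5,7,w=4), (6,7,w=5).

Apply Kruskal's algorithm (sort edges by weight, add if no cycle):

Sorted edges by weight:
  (1,7) w=1
  (2,3) w=1
  (3,7) w=1
  (4,7) w=1
  (1,4) w=2
  (2,4) w=2
  (5,6) w=2
  (2,7) w=3
  (3,4) w=3
  (3,5) w=4
  (5,7) w=4
  (6,7) w=5
  (1,5) w=6
  (3,6) w=6
  (2,6) w=7
  (4,6) w=8

Add edge (1,7) w=1 -- no cycle. Running total: 1
Add edge (2,3) w=1 -- no cycle. Running total: 2
Add edge (3,7) w=1 -- no cycle. Running total: 3
Add edge (4,7) w=1 -- no cycle. Running total: 4
Skip edge (1,4) w=2 -- would create cycle
Skip edge (2,4) w=2 -- would create cycle
Add edge (5,6) w=2 -- no cycle. Running total: 6
Skip edge (2,7) w=3 -- would create cycle
Skip edge (3,4) w=3 -- would create cycle
Add edge (3,5) w=4 -- no cycle. Running total: 10

MST edges: (1,7,w=1), (2,3,w=1), (3,7,w=1), (4,7,w=1), (5,6,w=2), (3,5,w=4)
Total MST weight: 1 + 1 + 1 + 1 + 2 + 4 = 10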